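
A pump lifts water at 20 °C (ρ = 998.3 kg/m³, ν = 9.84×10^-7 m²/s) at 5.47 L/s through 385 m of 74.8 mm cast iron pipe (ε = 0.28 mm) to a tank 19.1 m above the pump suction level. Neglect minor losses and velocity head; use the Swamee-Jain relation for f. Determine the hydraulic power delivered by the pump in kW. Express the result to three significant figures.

V = 4Q/(πD²) = 1.245 m/s; Re = 9.46×10^4; ε/D = 0.00374; f = 0.02932
h_f = f(L/D)V²/2g = 11.92 m
Total head H = z + h_f = 19.1 + 11.92 = 31.02 m
P_hyd = ρgQH = 998.3·9.81·0.00547·31.02 = 1.662 kW

P_hyd ≈ 1.66 kW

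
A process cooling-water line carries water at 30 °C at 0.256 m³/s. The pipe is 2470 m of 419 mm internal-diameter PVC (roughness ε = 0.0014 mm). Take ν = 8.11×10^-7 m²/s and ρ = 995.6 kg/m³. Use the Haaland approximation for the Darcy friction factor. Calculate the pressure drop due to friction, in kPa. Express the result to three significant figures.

Δp ≈ 119 kPa

V = 4Q/(πD²) = 4·0.256/(π·0.419²) = 1.857 m/s
Re = VD/ν = 1.857·0.419/8.11×10^-7 = 9.59×10^5 → turbulent
ε/D = 0.0014/419 = 3.34×10^-6
Haaland: f = 0.01172
h_f = f(L/D)V²/(2g) = 0.01172·(2470/0.419)·1.857²/(2·9.81) = 12.14 m
Δp = ρg·h_f = 995.6·9.81·12.14 = 118.6 kPa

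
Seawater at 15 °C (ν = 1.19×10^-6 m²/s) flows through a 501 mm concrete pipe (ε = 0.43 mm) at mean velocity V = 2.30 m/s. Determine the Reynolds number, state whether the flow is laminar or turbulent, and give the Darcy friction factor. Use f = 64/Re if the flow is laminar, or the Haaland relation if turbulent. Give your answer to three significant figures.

Re = VD/ν = 2.300·0.501/1.19×10^-6 = 9.68×10^5
Re > 4000 → turbulent; ε/D = 8.58×10^-4
Haaland: f = 0.01927

Re ≈ 9.68×10^5; turbulent; f ≈ 0.0193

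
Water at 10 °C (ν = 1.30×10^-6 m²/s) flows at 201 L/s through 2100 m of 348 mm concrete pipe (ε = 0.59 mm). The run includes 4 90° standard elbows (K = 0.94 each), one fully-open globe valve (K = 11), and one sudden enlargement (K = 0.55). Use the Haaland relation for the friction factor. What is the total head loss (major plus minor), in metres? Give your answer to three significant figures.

H_L ≈ 34.8 m

V = 4Q/(πD²) = 2.113 m/s; V²/2g = 0.2276 m
Re = 5.66×10^5, ε/D = 0.00170 → f = 0.02279 (Haaland)
Major: h_f = f(L/D)·V²/2g = 0.02279·6034·0.2276 = 31.30 m
Minor: ΣK = 15.3; h_m = ΣK·V²/2g = 3.485 m
Total H_L = 31.30 + 3.485 = 34.79 m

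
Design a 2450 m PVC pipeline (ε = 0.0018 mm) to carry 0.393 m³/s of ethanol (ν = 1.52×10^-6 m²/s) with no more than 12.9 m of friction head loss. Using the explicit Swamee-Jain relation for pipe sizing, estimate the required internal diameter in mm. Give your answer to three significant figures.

Swamee-Jain (Type III): D = 0.66·[ε^1.25·(LQ²/(gh_f))^4.75 + ν·Q^9.4·(L/(gh_f))^5.2]^0.04
LQ²/(gh_f) = 2.990; L/(gh_f) = 19.36
Term 1 = ε^1.25·(…)^4.75 = 1.20×10^-5; Term 2 = ν·Q^9.4·(…)^5.2 = 0.00115
D = 0.66·(1.20×10^-5 + 0.00115)^0.04 = 0.5037 m = 504 mm
Check: V = 1.97 m/s, Re = 6.54×10^5, f = 0.01255, h_f = 12.1 m ≈ 12.9 m ✓

D ≈ 504 mm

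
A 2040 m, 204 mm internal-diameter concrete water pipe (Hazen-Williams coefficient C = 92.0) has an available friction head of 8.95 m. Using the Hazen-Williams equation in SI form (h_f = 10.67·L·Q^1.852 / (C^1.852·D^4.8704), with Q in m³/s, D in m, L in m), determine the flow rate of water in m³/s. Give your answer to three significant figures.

Q ≈ 0.0209 m³/s

Rearranging: Q = [h_f·C^1.852·D^4.8704 / (10.67·L)]^(1/1.852)
Q = [8.95·92.0^1.852·0.204^4.8704 / (10.67·2040)]^0.540 = 0.02089 m³/s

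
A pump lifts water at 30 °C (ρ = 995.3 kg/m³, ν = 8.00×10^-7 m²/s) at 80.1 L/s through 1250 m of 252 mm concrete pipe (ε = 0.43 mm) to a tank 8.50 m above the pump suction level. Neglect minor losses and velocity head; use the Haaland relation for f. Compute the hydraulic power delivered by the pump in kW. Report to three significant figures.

P_hyd ≈ 18.3 kW

V = 4Q/(πD²) = 1.606 m/s; Re = 5.06×10^5; ε/D = 0.00171; f = 0.02286
h_f = f(L/D)V²/2g = 14.91 m
Total head H = z + h_f = 8.50 + 14.91 = 23.41 m
P_hyd = ρgQH = 995.3·9.81·0.0801·23.41 = 18.31 kW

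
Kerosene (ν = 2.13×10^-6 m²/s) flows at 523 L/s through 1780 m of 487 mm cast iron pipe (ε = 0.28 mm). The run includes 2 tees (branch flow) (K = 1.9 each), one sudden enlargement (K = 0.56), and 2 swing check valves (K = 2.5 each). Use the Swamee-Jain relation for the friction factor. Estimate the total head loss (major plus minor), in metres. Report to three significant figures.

V = 4Q/(πD²) = 2.808 m/s; V²/2g = 0.4018 m
Re = 6.42×10^5, ε/D = 5.75×10^-4 → f = 0.01804 (Swamee-Jain)
Major: h_f = f(L/D)·V²/2g = 0.01804·3655·0.4018 = 26.50 m
Minor: ΣK = 9.36; h_m = ΣK·V²/2g = 3.761 m
Total H_L = 26.50 + 3.761 = 30.26 m

H_L ≈ 30.3 m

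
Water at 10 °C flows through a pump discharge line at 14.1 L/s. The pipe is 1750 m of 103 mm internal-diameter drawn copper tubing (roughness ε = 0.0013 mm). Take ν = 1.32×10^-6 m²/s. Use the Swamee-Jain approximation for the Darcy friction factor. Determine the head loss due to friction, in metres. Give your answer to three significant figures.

h_f ≈ 42.1 m

V = 4Q/(πD²) = 4·0.0141/(π·0.103²) = 1.692 m/s
Re = VD/ν = 1.692·0.103/1.32×10^-6 = 1.32×10^5 → turbulent
ε/D = 0.0013/103 = 1.26×10^-5
Swamee-Jain: f = 0.01696
h_f = f(L/D)V²/(2g) = 0.01696·(1750/0.103)·1.692²/(2·9.81) = 42.06 m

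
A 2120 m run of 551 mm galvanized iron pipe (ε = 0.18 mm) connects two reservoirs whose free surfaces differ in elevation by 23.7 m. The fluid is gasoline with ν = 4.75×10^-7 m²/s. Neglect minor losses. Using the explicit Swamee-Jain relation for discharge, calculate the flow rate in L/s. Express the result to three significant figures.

Q ≈ 667 L/s

Swamee-Jain (Type II): Q = -0.965·√(gD⁵h_f/L)·ln[ε/(3.7D) + √(3.17ν²L/(gD³h_f))]
√(gD⁵h_f/L) = √(9.81·0.551⁵·23.7/2120) = 0.07463
ε/(3.7D) = 8.83×10^-5; √(3.17ν²L/(gD³h_f)) = 6.24×10^-6
Q = -0.965·0.07463·ln(9.454×10^-5) = 0.6674 m³/s
Check: V = 2.80 m/s, Re = 3.25×10^6, f = 0.01549, h_f = 23.8 m ≈ 23.7 m ✓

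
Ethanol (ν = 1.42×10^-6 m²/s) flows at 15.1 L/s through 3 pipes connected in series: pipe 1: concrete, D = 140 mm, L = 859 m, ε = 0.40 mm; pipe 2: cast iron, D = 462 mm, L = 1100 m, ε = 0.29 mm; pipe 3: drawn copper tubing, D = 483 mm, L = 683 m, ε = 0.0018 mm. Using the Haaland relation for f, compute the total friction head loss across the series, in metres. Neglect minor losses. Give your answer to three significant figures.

H ≈ 8.19 m

Pipe 1: V = 0.9809 m/s, Re = 9.67×10^4, ε/D = 0.00286, f = 0.02711, h_1 = f(L/D)V²/2g = 8.157 m
Pipe 2: V = 0.09007 m/s, Re = 2.93×10^4, ε/D = 6.28×10^-4, f = 0.02488, h_2 = f(L/D)V²/2g = 0.02450 m
Pipe 3: V = 0.08241 m/s, Re = 2.80×10^4, ε/D = 3.73×10^-6, f = 0.02370, h_3 = f(L/D)V²/2g = 0.01160 m
Series → Q common, losses add: H = Σh = 8.193 m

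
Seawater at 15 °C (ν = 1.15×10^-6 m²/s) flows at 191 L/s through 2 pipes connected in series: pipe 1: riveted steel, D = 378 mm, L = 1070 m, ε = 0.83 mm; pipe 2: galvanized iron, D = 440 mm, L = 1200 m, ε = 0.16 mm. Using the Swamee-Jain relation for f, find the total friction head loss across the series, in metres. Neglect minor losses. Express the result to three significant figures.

Pipe 1: V = 1.702 m/s, Re = 5.59×10^5, ε/D = 0.00220, f = 0.02442, h_1 = f(L/D)V²/2g = 10.21 m
Pipe 2: V = 1.256 m/s, Re = 4.81×10^5, ε/D = 3.64×10^-4, f = 0.01690, h_2 = f(L/D)V²/2g = 3.706 m
Series → Q common, losses add: H = Σh = 13.91 m

H ≈ 13.9 m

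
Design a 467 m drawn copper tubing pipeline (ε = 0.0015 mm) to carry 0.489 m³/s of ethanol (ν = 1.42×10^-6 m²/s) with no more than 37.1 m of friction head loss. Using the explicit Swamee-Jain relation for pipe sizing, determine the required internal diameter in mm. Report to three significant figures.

D ≈ 310 mm

Swamee-Jain (Type III): D = 0.66·[ε^1.25·(LQ²/(gh_f))^4.75 + ν·Q^9.4·(L/(gh_f))^5.2]^0.04
LQ²/(gh_f) = 0.3068; L/(gh_f) = 1.283
Term 1 = ε^1.25·(…)^4.75 = 1.92×10^-10; Term 2 = ν·Q^9.4·(…)^5.2 = 6.23×10^-9
D = 0.66·(1.92×10^-10 + 6.23×10^-9)^0.04 = 0.3104 m = 310 mm
Check: V = 6.46 m/s, Re = 1.41×10^6, f = 0.01111, h_f = 35.6 m ≈ 37.1 m ✓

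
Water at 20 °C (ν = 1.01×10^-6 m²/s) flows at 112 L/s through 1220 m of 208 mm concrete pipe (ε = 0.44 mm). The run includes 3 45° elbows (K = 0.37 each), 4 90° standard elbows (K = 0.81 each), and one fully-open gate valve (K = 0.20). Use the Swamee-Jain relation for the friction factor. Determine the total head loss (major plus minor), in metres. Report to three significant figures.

V = 4Q/(πD²) = 3.296 m/s; V²/2g = 0.5537 m
Re = 6.79×10^5, ε/D = 0.00212 → f = 0.02413 (Swamee-Jain)
Major: h_f = f(L/D)·V²/2g = 0.02413·5865·0.5537 = 78.37 m
Minor: ΣK = 4.55; h_m = ΣK·V²/2g = 2.520 m
Total H_L = 78.37 + 2.520 = 80.89 m

H_L ≈ 80.9 m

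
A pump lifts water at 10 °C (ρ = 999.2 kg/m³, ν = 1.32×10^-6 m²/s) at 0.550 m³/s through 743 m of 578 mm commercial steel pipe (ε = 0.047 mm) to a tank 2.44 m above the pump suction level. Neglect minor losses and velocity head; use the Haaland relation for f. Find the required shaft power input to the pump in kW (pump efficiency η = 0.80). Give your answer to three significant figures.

V = 4Q/(πD²) = 2.096 m/s; Re = 9.18×10^5; ε/D = 8.13×10^-5; f = 0.01315
h_f = f(L/D)V²/2g = 3.784 m
Total head H = z + h_f = 2.44 + 3.784 = 6.224 m
P_hyd = ρgQH = 999.2·9.81·0.550·6.224 = 33.56 kW
P_shaft = P_hyd/η = 33.56/0.80 = 41.94 kW

P_shaft ≈ 41.9 kW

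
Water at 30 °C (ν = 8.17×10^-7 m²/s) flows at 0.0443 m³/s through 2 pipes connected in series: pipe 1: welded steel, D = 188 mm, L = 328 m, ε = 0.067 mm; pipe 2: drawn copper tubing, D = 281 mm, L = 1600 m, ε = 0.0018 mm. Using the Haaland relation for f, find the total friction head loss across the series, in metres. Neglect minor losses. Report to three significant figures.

Pipe 1: V = 1.596 m/s, Re = 3.67×10^5, ε/D = 3.56×10^-4, f = 0.01692, h_1 = f(L/D)V²/2g = 3.832 m
Pipe 2: V = 0.7143 m/s, Re = 2.46×10^5, ε/D = 6.41×10^-6, f = 0.01494, h_2 = f(L/D)V²/2g = 2.212 m
Series → Q common, losses add: H = Σh = 6.045 m

H ≈ 6.04 m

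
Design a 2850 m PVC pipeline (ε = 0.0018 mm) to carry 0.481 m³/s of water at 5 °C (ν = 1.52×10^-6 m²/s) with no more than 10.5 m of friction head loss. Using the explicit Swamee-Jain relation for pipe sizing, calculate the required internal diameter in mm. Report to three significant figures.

Swamee-Jain (Type III): D = 0.66·[ε^1.25·(LQ²/(gh_f))^4.75 + ν·Q^9.4·(L/(gh_f))^5.2]^0.04
LQ²/(gh_f) = 6.401; L/(gh_f) = 27.67
Term 1 = ε^1.25·(…)^4.75 = 4.46×10^-4; Term 2 = ν·Q^9.4·(…)^5.2 = 0.0492
D = 0.66·(4.46×10^-4 + 0.0492)^0.04 = 0.5853 m = 585 mm
Check: V = 1.79 m/s, Re = 6.88×10^5, f = 0.01243, h_f = 9.86 m ≈ 10.5 m ✓

D ≈ 585 mm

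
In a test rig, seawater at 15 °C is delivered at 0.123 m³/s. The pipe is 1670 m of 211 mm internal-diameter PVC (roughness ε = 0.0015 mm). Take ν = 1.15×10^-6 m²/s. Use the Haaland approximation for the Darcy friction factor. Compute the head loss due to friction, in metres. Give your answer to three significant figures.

V = 4Q/(πD²) = 4·0.123/(π·0.211²) = 3.518 m/s
Re = VD/ν = 3.518·0.211/1.15×10^-6 = 6.45×10^5 → turbulent
ε/D = 0.0015/211 = 7.11×10^-6
Haaland: f = 0.01258
h_f = f(L/D)V²/(2g) = 0.01258·(1670/0.211)·3.518²/(2·9.81) = 62.80 m

h_f ≈ 62.8 m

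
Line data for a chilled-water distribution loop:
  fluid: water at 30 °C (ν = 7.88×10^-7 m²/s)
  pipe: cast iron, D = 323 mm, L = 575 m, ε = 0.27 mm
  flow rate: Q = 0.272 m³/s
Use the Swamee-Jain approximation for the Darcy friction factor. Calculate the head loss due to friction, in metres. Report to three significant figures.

h_f ≈ 19.1 m

V = 4Q/(πD²) = 4·0.272/(π·0.323²) = 3.320 m/s
Re = VD/ν = 3.320·0.323/7.88×10^-7 = 1.36×10^6 → turbulent
ε/D = 0.27/323 = 8.36×10^-4
Swamee-Jain: f = 0.01914
h_f = f(L/D)V²/(2g) = 0.01914·(575/0.323)·3.320²/(2·9.81) = 19.14 m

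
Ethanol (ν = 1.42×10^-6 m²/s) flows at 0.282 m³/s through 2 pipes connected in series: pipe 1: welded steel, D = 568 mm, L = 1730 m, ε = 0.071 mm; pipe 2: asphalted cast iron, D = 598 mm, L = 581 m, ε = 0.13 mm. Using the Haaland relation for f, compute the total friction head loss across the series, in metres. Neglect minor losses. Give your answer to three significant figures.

Pipe 1: V = 1.113 m/s, Re = 4.45×10^5, ε/D = 1.25×10^-4, f = 0.01472, h_1 = f(L/D)V²/2g = 2.831 m
Pipe 2: V = 1.004 m/s, Re = 4.23×10^5, ε/D = 2.17×10^-4, f = 0.01567, h_2 = f(L/D)V²/2g = 0.7821 m
Series → Q common, losses add: H = Σh = 3.613 m

H ≈ 3.61 m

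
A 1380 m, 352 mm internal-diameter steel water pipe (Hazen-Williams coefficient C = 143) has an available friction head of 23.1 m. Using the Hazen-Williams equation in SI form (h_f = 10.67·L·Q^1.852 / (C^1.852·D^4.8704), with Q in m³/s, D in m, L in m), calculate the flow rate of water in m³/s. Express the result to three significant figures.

Rearranging: Q = [h_f·C^1.852·D^4.8704 / (10.67·L)]^(1/1.852)
Q = [23.1·143^1.852·0.352^4.8704 / (10.67·1380)]^0.540 = 0.2809 m³/s

Q ≈ 0.281 m³/s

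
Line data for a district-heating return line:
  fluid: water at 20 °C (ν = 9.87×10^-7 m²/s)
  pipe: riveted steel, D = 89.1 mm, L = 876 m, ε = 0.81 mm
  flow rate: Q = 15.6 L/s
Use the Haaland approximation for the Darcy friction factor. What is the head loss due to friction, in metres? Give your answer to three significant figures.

V = 4Q/(πD²) = 4·0.0156/(π·0.0891²) = 2.502 m/s
Re = VD/ν = 2.502·0.0891/9.87×10^-7 = 2.26×10^5 → turbulent
ε/D = 0.81/89.1 = 0.00909
Haaland: f = 0.03705
h_f = f(L/D)V²/(2g) = 0.03705·(876/0.0891)·2.502²/(2·9.81) = 116.2 m

h_f ≈ 116 m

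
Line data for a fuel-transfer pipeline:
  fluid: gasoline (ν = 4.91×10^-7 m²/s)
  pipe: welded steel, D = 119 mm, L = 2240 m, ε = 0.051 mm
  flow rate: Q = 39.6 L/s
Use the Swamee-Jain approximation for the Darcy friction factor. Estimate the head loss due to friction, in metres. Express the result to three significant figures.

h_f ≈ 205 m

V = 4Q/(πD²) = 4·0.0396/(π·0.119²) = 3.561 m/s
Re = VD/ν = 3.561·0.119/4.91×10^-7 = 8.63×10^5 → turbulent
ε/D = 0.051/119 = 4.29×10^-4
Swamee-Jain: f = 0.01688
h_f = f(L/D)V²/(2g) = 0.01688·(2240/0.119)·3.561²/(2·9.81) = 205.4 m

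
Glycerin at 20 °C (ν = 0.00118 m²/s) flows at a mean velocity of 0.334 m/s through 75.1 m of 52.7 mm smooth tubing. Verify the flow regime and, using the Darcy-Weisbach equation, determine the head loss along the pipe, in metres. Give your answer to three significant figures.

h_f ≈ 34.8 m

Re = VD/ν = 0.334·0.05270/0.00118 = 14.9 → laminar (Re < 2300)
f = 64/Re = 4.290
h_f = f(L/D)V²/(2g) = 4.290·(75.1/0.05270)·0.334²/(2·9.81) = 34.76 m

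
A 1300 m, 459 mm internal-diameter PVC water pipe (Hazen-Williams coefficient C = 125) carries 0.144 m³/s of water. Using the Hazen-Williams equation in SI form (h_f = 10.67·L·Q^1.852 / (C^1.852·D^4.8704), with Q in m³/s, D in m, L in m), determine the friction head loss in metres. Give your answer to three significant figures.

h_f = 10.67·1300·0.144^1.852 / (125^1.852·0.459^4.8704) = 2.223 m

h_f ≈ 2.22 m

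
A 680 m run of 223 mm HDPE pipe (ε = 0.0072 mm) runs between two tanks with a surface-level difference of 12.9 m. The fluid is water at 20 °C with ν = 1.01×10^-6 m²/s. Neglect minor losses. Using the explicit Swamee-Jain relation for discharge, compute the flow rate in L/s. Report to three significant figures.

Swamee-Jain (Type II): Q = -0.965·√(gD⁵h_f/L)·ln[ε/(3.7D) + √(3.17ν²L/(gD³h_f))]
√(gD⁵h_f/L) = √(9.81·0.223⁵·12.9/680) = 0.01013
ε/(3.7D) = 8.73×10^-6; √(3.17ν²L/(gD³h_f)) = 3.96×10^-5
Q = -0.965·0.01013·ln(4.831×10^-5) = 0.09715 m³/s
Check: V = 2.49 m/s, Re = 5.49×10^5, f = 0.01340, h_f = 12.9 m ≈ 12.9 m ✓

Q ≈ 97.2 L/s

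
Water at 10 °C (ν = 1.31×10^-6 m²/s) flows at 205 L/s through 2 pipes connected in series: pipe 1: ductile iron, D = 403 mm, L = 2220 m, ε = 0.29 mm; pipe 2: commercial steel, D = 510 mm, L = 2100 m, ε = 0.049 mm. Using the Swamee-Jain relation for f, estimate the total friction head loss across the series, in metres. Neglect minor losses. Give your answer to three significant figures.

Pipe 1: V = 1.607 m/s, Re = 4.94×10^5, ε/D = 7.20×10^-4, f = 0.01903, h_1 = f(L/D)V²/2g = 13.80 m
Pipe 2: V = 1.004 m/s, Re = 3.91×10^5, ε/D = 9.61×10^-5, f = 0.01486, h_2 = f(L/D)V²/2g = 3.141 m
Series → Q common, losses add: H = Σh = 16.94 m

H ≈ 16.9 m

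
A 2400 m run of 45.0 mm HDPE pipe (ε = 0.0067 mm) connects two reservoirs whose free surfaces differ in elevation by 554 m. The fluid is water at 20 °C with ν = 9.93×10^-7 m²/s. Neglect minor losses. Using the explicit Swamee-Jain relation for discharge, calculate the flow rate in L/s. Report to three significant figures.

Q ≈ 5.44 L/s

Swamee-Jain (Type II): Q = -0.965·√(gD⁵h_f/L)·ln[ε/(3.7D) + √(3.17ν²L/(gD³h_f))]
√(gD⁵h_f/L) = √(9.81·0.0450⁵·554/2400) = 6.464×10^-4
ε/(3.7D) = 4.02×10^-5; √(3.17ν²L/(gD³h_f)) = 1.23×10^-4
Q = -0.965·6.464×10^-4·ln(1.633×10^-4) = 0.005439 m³/s
Check: V = 3.42 m/s, Re = 1.55×10^5, f = 0.01741, h_f = 554 m ≈ 554 m ✓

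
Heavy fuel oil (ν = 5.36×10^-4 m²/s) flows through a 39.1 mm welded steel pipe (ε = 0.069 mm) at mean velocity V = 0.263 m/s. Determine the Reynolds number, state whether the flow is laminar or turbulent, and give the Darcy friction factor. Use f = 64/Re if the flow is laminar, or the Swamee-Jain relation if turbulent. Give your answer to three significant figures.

Re ≈ 19.2; laminar; f = 64/Re ≈ 3.34

Re = VD/ν = 0.2630·0.0391/5.36×10^-4 = 19.2
Re < 2300 → laminar → f = 64/Re = 3.336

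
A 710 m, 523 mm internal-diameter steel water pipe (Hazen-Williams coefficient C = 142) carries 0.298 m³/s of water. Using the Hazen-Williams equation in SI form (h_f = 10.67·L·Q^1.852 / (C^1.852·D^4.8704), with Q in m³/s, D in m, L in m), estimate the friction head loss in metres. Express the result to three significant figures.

h_f = 10.67·710·0.298^1.852 / (142^1.852·0.523^4.8704) = 1.953 m

h_f ≈ 1.95 m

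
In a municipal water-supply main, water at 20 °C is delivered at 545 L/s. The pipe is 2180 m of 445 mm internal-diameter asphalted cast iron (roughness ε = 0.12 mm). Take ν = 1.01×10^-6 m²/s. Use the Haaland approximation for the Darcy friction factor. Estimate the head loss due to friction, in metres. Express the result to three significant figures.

h_f ≈ 46.3 m

V = 4Q/(πD²) = 4·0.545/(π·0.445²) = 3.504 m/s
Re = VD/ν = 3.504·0.445/1.01×10^-6 = 1.54×10^6 → turbulent
ε/D = 0.12/445 = 2.70×10^-4
Haaland: f = 0.01509
h_f = f(L/D)V²/(2g) = 0.01509·(2180/0.445)·3.504²/(2·9.81) = 46.27 m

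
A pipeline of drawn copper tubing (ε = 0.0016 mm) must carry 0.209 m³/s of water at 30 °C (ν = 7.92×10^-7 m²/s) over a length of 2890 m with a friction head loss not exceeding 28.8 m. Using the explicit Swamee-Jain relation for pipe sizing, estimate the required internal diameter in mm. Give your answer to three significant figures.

Swamee-Jain (Type III): D = 0.66·[ε^1.25·(LQ²/(gh_f))^4.75 + ν·Q^9.4·(L/(gh_f))^5.2]^0.04
LQ²/(gh_f) = 0.4468; L/(gh_f) = 10.23
Term 1 = ε^1.25·(…)^4.75 = 1.24×10^-9; Term 2 = ν·Q^9.4·(…)^5.2 = 5.74×10^-8
D = 0.66·(1.24×10^-9 + 5.74×10^-8)^0.04 = 0.3391 m = 339 mm
Check: V = 2.31 m/s, Re = 9.91×10^5, f = 0.01174, h_f = 27.3 m ≈ 28.8 m ✓

D ≈ 339 mm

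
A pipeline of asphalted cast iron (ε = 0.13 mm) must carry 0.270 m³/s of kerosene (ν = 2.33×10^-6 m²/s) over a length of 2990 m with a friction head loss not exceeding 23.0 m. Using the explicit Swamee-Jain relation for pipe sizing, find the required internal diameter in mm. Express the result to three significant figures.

Swamee-Jain (Type III): D = 0.66·[ε^1.25·(LQ²/(gh_f))^4.75 + ν·Q^9.4·(L/(gh_f))^5.2]^0.04
LQ²/(gh_f) = 0.9661; L/(gh_f) = 13.25
Term 1 = ε^1.25·(…)^4.75 = 1.18×10^-5; Term 2 = ν·Q^9.4·(…)^5.2 = 7.21×10^-6
D = 0.66·(1.18×10^-5 + 7.21×10^-6)^0.04 = 0.4273 m = 427 mm
Check: V = 1.88 m/s, Re = 3.45×10^5, f = 0.01688, h_f = 21.4 m ≈ 23.0 m ✓

D ≈ 427 mm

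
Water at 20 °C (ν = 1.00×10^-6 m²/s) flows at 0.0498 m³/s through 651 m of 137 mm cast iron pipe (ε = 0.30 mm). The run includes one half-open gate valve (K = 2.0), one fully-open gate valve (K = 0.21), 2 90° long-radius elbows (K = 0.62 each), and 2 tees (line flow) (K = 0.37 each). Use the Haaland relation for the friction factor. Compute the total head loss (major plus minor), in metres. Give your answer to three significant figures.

H_L ≈ 69.8 m

V = 4Q/(πD²) = 3.378 m/s; V²/2g = 0.5817 m
Re = 4.63×10^5, ε/D = 0.00219 → f = 0.02437 (Haaland)
Major: h_f = f(L/D)·V²/2g = 0.02437·4752·0.5817 = 67.36 m
Minor: ΣK = 4.19; h_m = ΣK·V²/2g = 2.437 m
Total H_L = 67.36 + 2.437 = 69.80 m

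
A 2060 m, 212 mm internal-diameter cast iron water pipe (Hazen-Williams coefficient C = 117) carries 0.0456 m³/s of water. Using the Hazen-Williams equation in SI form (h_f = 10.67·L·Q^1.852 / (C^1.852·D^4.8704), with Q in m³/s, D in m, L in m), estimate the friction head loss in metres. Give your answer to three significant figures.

h_f = 10.67·2060·0.0456^1.852 / (117^1.852·0.212^4.8704) = 20.38 m

h_f ≈ 20.4 m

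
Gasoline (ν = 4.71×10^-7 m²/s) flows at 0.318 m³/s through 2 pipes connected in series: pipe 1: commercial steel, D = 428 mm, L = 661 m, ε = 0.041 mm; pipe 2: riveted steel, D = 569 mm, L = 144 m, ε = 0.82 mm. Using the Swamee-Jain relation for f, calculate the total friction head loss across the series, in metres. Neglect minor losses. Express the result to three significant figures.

H ≈ 5.36 m

Pipe 1: V = 2.210 m/s, Re = 2.01×10^6, ε/D = 9.58×10^-5, f = 0.01280, h_1 = f(L/D)V²/2g = 4.923 m
Pipe 2: V = 1.251 m/s, Re = 1.51×10^6, ε/D = 0.00144, f = 0.02172, h_2 = f(L/D)V²/2g = 0.4383 m
Series → Q common, losses add: H = Σh = 5.361 m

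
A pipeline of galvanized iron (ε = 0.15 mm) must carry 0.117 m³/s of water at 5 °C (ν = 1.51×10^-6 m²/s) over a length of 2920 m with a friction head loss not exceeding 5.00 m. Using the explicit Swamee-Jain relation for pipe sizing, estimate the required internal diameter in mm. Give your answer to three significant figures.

D ≈ 418 mm

Swamee-Jain (Type III): D = 0.66·[ε^1.25·(LQ²/(gh_f))^4.75 + ν·Q^9.4·(L/(gh_f))^5.2]^0.04
LQ²/(gh_f) = 0.8149; L/(gh_f) = 59.53
Term 1 = ε^1.25·(…)^4.75 = 6.28×10^-6; Term 2 = ν·Q^9.4·(…)^5.2 = 4.45×10^-6
D = 0.66·(6.28×10^-6 + 4.45×10^-6)^0.04 = 0.4176 m = 418 mm
Check: V = 0.854 m/s, Re = 2.36×10^5, f = 0.01785, h_f = 4.64 m ≈ 5.00 m ✓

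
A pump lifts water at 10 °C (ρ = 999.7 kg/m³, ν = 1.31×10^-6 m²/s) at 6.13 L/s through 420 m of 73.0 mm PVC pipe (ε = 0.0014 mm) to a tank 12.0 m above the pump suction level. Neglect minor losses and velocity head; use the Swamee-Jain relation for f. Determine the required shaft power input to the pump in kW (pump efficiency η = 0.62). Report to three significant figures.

P_shaft ≈ 2.31 kW

V = 4Q/(πD²) = 1.465 m/s; Re = 8.16×10^4; ε/D = 1.92×10^-5; f = 0.01875
h_f = f(L/D)V²/2g = 11.79 m
Total head H = z + h_f = 12.0 + 11.79 = 23.79 m
P_hyd = ρgQH = 999.7·9.81·0.00613·23.79 = 1.430 kW
P_shaft = P_hyd/η = 1.430/0.62 = 2.307 kW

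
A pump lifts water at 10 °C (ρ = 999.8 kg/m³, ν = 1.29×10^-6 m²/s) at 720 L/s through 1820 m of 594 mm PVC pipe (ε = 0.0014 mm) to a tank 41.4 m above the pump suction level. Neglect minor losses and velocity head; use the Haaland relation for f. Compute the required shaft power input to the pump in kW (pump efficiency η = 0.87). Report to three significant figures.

P_shaft ≈ 433 kW

V = 4Q/(πD²) = 2.598 m/s; Re = 1.20×10^6; ε/D = 2.36×10^-6; f = 0.01129
h_f = f(L/D)V²/2g = 11.90 m
Total head H = z + h_f = 41.4 + 11.90 = 53.30 m
P_hyd = ρgQH = 999.8·9.81·0.720·53.30 = 376.4 kW
P_shaft = P_hyd/η = 376.4/0.87 = 432.6 kW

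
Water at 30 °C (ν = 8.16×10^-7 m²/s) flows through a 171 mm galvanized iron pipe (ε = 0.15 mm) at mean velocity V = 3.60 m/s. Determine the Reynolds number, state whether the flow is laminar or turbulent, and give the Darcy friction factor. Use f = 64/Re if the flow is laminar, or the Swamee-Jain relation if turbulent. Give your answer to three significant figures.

Re ≈ 7.54×10^5; turbulent; f ≈ 0.0196

Re = VD/ν = 3.600·0.171/8.16×10^-7 = 7.54×10^5
Re > 4000 → turbulent; ε/D = 8.77×10^-4
Swamee-Jain: f = 0.01957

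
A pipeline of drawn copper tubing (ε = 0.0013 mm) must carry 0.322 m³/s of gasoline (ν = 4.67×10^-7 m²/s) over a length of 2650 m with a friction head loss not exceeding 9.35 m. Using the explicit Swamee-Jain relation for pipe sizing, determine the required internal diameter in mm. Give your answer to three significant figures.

D ≈ 485 mm

Swamee-Jain (Type III): D = 0.66·[ε^1.25·(LQ²/(gh_f))^4.75 + ν·Q^9.4·(L/(gh_f))^5.2]^0.04
LQ²/(gh_f) = 2.996; L/(gh_f) = 28.89
Term 1 = ε^1.25·(…)^4.75 = 8.05×10^-6; Term 2 = ν·Q^9.4·(…)^5.2 = 4.36×10^-4
D = 0.66·(8.05×10^-6 + 4.36×10^-4)^0.04 = 0.4846 m = 485 mm
Check: V = 1.75 m/s, Re = 1.81×10^6, f = 0.01063, h_f = 9.02 m ≈ 9.35 m ✓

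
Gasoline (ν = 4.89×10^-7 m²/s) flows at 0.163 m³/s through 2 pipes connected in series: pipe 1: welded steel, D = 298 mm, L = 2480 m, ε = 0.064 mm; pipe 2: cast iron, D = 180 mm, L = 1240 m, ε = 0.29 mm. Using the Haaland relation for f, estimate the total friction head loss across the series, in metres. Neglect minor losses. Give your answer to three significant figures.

H ≈ 354 m

Pipe 1: V = 2.337 m/s, Re = 1.42×10^6, ε/D = 2.15×10^-4, f = 0.01454, h_1 = f(L/D)V²/2g = 33.68 m
Pipe 2: V = 6.405 m/s, Re = 2.36×10^6, ε/D = 0.00161, f = 0.02226, h_2 = f(L/D)V²/2g = 320.6 m
Series → Q common, losses add: H = Σh = 354.3 m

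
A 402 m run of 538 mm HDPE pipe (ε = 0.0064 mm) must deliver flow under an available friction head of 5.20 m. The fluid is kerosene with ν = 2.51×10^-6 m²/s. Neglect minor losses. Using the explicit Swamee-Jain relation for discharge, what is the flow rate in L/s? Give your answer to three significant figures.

Q ≈ 749 L/s

Swamee-Jain (Type II): Q = -0.965·√(gD⁵h_f/L)·ln[ε/(3.7D) + √(3.17ν²L/(gD³h_f))]
√(gD⁵h_f/L) = √(9.81·0.538⁵·5.20/402) = 0.07563
ε/(3.7D) = 3.22×10^-6; √(3.17ν²L/(gD³h_f)) = 3.18×10^-5
Q = -0.965·0.07563·ln(3.501×10^-5) = 0.7488 m³/s
Check: V = 3.29 m/s, Re = 7.06×10^5, f = 0.01255, h_f = 5.19 m ≈ 5.20 m ✓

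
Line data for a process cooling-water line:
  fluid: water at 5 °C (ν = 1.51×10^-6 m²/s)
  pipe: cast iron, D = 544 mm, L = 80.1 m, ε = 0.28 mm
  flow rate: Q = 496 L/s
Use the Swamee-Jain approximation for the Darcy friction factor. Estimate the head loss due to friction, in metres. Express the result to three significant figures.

h_f ≈ 0.600 m

V = 4Q/(πD²) = 4·0.496/(π·0.544²) = 2.134 m/s
Re = VD/ν = 2.134·0.544/1.51×10^-6 = 7.69×10^5 → turbulent
ε/D = 0.28/544 = 5.15×10^-4
Swamee-Jain: f = 0.01755
h_f = f(L/D)V²/(2g) = 0.01755·(80.1/0.544)·2.134²/(2·9.81) = 0.5997 m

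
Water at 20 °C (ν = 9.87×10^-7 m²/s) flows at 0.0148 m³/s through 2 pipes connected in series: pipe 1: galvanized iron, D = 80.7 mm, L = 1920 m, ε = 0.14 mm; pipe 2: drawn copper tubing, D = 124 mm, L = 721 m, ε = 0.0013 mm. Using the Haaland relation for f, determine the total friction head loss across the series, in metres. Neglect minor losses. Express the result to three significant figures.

H ≈ 244 m

Pipe 1: V = 2.894 m/s, Re = 2.37×10^5, ε/D = 0.00173, f = 0.02334, h_1 = f(L/D)V²/2g = 237.0 m
Pipe 2: V = 1.226 m/s, Re = 1.54×10^5, ε/D = 1.05×10^-5, f = 0.01637, h_2 = f(L/D)V²/2g = 7.287 m
Series → Q common, losses add: H = Σh = 244.2 m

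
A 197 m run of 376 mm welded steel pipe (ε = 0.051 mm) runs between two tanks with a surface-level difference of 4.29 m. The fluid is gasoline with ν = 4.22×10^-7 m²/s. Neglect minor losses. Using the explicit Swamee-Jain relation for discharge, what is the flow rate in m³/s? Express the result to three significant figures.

Swamee-Jain (Type II): Q = -0.965·√(gD⁵h_f/L)·ln[ε/(3.7D) + √(3.17ν²L/(gD³h_f))]
√(gD⁵h_f/L) = √(9.81·0.376⁵·4.29/197) = 0.04007
ε/(3.7D) = 3.67×10^-5; √(3.17ν²L/(gD³h_f)) = 7.05×10^-6
Q = -0.965·0.04007·ln(4.371×10^-5) = 0.3881 m³/s
Check: V = 3.50 m/s, Re = 3.11×10^6, f = 0.01322, h_f = 4.31 m ≈ 4.29 m ✓

Q ≈ 0.388 m³/s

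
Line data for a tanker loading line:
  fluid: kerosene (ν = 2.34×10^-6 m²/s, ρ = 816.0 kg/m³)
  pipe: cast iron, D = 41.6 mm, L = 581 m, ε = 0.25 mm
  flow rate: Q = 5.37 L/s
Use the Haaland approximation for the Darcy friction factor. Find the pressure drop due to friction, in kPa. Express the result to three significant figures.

Δp ≈ 2960 kPa

V = 4Q/(πD²) = 4·0.00537/(π·0.0416²) = 3.951 m/s
Re = VD/ν = 3.951·0.0416/2.34×10^-6 = 7.02×10^4 → turbulent
ε/D = 0.25/41.6 = 0.00601
Haaland: f = 0.03327
h_f = f(L/D)V²/(2g) = 0.03327·(581/0.0416)·3.951²/(2·9.81) = 369.6 m
Δp = ρg·h_f = 816.0·9.81·369.6 = 2959 kPa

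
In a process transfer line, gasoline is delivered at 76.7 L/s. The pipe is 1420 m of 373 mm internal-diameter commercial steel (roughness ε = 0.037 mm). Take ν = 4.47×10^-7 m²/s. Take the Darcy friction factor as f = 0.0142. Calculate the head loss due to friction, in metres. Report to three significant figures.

h_f ≈ 1.36 m

V = 4Q/(πD²) = 4·0.0767/(π·0.373²) = 0.7019 m/s
h_f = f(L/D)V²/(2g) = 0.01420·(1420/0.373)·0.7019²/(2·9.81) = 1.358 m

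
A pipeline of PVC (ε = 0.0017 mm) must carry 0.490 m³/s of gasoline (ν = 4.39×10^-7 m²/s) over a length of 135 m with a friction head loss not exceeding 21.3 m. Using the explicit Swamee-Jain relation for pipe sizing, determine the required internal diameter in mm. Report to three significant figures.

D ≈ 258 mm

Swamee-Jain (Type III): D = 0.66·[ε^1.25·(LQ²/(gh_f))^4.75 + ν·Q^9.4·(L/(gh_f))^5.2]^0.04
LQ²/(gh_f) = 0.1551; L/(gh_f) = 0.6461
Term 1 = ε^1.25·(…)^4.75 = 8.79×10^-12; Term 2 = ν·Q^9.4·(…)^5.2 = 5.54×10^-11
D = 0.66·(8.79×10^-12 + 5.54×10^-11)^0.04 = 0.2581 m = 258 mm
Check: V = 9.36 m/s, Re = 5.51×10^6, f = 0.009340, h_f = 21.8 m ≈ 21.3 m ✓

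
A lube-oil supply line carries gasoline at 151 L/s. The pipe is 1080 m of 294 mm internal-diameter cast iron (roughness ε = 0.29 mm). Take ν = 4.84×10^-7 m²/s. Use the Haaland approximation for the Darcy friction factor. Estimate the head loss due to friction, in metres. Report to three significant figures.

h_f ≈ 18.4 m

V = 4Q/(πD²) = 4·0.151/(π·0.294²) = 2.224 m/s
Re = VD/ν = 2.224·0.294/4.84×10^-7 = 1.35×10^6 → turbulent
ε/D = 0.29/294 = 9.86×10^-4
Haaland: f = 0.01981
h_f = f(L/D)V²/(2g) = 0.01981·(1080/0.294)·2.224²/(2·9.81) = 18.35 m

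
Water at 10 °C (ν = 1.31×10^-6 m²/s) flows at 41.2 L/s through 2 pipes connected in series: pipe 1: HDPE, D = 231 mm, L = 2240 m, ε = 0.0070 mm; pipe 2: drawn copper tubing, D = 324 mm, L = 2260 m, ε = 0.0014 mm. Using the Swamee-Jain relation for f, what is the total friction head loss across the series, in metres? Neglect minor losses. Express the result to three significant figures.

H ≈ 9.27 m

Pipe 1: V = 0.9831 m/s, Re = 1.73×10^5, ε/D = 3.03×10^-5, f = 0.01623, h_1 = f(L/D)V²/2g = 7.751 m
Pipe 2: V = 0.4997 m/s, Re = 1.24×10^5, ε/D = 4.32×10^-6, f = 0.01713, h_2 = f(L/D)V²/2g = 1.521 m
Series → Q common, losses add: H = Σh = 9.271 m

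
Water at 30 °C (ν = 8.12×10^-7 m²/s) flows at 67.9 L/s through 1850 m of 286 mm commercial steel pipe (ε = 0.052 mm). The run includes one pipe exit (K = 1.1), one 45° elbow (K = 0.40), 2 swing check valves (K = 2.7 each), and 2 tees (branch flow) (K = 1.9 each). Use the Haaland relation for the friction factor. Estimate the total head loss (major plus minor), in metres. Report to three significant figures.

V = 4Q/(πD²) = 1.057 m/s; V²/2g = 0.05694 m
Re = 3.72×10^5, ε/D = 1.82×10^-4 → f = 0.01555 (Haaland)
Major: h_f = f(L/D)·V²/2g = 0.01555·6469·0.05694 = 5.726 m
Minor: ΣK = 10.7; h_m = ΣK·V²/2g = 0.6092 m
Total H_L = 5.726 + 0.6092 = 6.335 m

H_L ≈ 6.34 m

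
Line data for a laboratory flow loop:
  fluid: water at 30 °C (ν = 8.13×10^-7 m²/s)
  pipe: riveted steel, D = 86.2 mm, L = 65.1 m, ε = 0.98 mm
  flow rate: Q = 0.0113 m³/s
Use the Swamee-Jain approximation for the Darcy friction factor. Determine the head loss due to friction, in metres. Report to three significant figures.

V = 4Q/(πD²) = 4·0.0113/(π·0.0862²) = 1.936 m/s
Re = VD/ν = 1.936·0.0862/8.13×10^-7 = 2.05×10^5 → turbulent
ε/D = 0.98/86.2 = 0.0114
Swamee-Jain: f = 0.04002
h_f = f(L/D)V²/(2g) = 0.04002·(65.1/0.0862)·1.936²/(2·9.81) = 5.776 m

h_f ≈ 5.78 m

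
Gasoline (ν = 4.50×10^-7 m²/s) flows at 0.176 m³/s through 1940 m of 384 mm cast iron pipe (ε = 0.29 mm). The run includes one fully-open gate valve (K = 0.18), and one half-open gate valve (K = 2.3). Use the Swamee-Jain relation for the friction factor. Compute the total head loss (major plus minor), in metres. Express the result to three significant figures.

H_L ≈ 11.4 m

V = 4Q/(πD²) = 1.520 m/s; V²/2g = 0.1177 m
Re = 1.30×10^6, ε/D = 7.55×10^-4 → f = 0.01873 (Swamee-Jain)
Major: h_f = f(L/D)·V²/2g = 0.01873·5052·0.1177 = 11.14 m
Minor: ΣK = 2.48; h_m = ΣK·V²/2g = 0.2919 m
Total H_L = 11.14 + 0.2919 = 11.43 m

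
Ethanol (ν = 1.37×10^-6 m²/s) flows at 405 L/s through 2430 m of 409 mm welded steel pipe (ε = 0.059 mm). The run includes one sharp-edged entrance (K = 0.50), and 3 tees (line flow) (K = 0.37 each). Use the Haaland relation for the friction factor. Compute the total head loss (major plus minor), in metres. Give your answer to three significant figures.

H_L ≈ 41.1 m

V = 4Q/(πD²) = 3.083 m/s; V²/2g = 0.4843 m
Re = 9.20×10^5, ε/D = 1.44×10^-4 → f = 0.01401 (Haaland)
Major: h_f = f(L/D)·V²/2g = 0.01401·5941·0.4843 = 40.32 m
Minor: ΣK = 1.61; h_m = ΣK·V²/2g = 0.7798 m
Total H_L = 40.32 + 0.7798 = 41.10 m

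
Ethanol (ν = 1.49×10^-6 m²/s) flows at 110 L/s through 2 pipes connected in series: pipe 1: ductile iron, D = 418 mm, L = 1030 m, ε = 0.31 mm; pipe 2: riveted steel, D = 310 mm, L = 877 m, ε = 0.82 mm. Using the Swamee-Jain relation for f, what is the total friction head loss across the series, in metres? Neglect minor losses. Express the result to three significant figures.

Pipe 1: V = 0.8016 m/s, Re = 2.25×10^5, ε/D = 7.42×10^-4, f = 0.01994, h_1 = f(L/D)V²/2g = 1.609 m
Pipe 2: V = 1.457 m/s, Re = 3.03×10^5, ε/D = 0.00265, f = 0.02590, h_2 = f(L/D)V²/2g = 7.932 m
Series → Q common, losses add: H = Σh = 9.541 m

H ≈ 9.54 m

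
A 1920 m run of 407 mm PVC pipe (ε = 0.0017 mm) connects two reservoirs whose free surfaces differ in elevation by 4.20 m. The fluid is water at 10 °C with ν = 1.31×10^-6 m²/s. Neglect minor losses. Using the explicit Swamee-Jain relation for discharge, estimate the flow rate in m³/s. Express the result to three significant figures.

Swamee-Jain (Type II): Q = -0.965·√(gD⁵h_f/L)·ln[ε/(3.7D) + √(3.17ν²L/(gD³h_f))]
√(gD⁵h_f/L) = √(9.81·0.407⁵·4.20/1920) = 0.01548
ε/(3.7D) = 1.13×10^-6; √(3.17ν²L/(gD³h_f)) = 6.13×10^-5
Q = -0.965·0.01548·ln(6.245×10^-5) = 0.1446 m³/s
Check: V = 1.11 m/s, Re = 3.45×10^5, f = 0.01406, h_f = 4.18 m ≈ 4.20 m ✓

Q ≈ 0.145 m³/s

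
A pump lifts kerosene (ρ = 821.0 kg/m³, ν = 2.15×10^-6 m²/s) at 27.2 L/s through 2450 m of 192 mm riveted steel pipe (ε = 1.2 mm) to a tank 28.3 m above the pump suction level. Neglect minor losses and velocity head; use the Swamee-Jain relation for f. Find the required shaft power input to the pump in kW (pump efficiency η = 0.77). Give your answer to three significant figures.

P_shaft ≈ 13.6 kW

V = 4Q/(πD²) = 0.9395 m/s; Re = 8.39×10^4; ε/D = 0.00625; f = 0.03377
h_f = f(L/D)V²/2g = 19.38 m
Total head H = z + h_f = 28.3 + 19.38 = 47.68 m
P_hyd = ρgQH = 821.0·9.81·0.0272·47.68 = 10.45 kW
P_shaft = P_hyd/η = 10.45/0.77 = 13.57 kW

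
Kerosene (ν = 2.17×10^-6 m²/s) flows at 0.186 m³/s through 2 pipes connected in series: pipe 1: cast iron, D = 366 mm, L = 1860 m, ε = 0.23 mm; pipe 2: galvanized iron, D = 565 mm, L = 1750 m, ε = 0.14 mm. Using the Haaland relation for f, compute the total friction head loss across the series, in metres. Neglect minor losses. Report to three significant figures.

H ≈ 16.7 m

Pipe 1: V = 1.768 m/s, Re = 2.98×10^5, ε/D = 6.28×10^-4, f = 0.01879, h_1 = f(L/D)V²/2g = 15.21 m
Pipe 2: V = 0.7419 m/s, Re = 1.93×10^5, ε/D = 2.48×10^-4, f = 0.01726, h_2 = f(L/D)V²/2g = 1.499 m
Series → Q common, losses add: H = Σh = 16.71 m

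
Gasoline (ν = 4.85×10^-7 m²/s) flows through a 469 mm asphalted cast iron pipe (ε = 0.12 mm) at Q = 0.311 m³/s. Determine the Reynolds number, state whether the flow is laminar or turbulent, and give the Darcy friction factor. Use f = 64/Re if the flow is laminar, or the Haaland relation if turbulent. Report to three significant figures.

Re ≈ 1.74×10^6; turbulent; f ≈ 0.0149

V = 4Q/(πD²) = 1.800 m/s
Re = VD/ν = 1.800·0.469/4.85×10^-7 = 1.74×10^6
Re > 4000 → turbulent; ε/D = 2.56×10^-4
Haaland: f = 0.01490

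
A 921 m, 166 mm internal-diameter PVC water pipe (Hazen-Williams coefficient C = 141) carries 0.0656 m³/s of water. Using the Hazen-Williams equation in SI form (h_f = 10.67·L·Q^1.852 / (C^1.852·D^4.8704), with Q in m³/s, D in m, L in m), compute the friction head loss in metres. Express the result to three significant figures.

h_f = 10.67·921·0.0656^1.852 / (141^1.852·0.166^4.8704) = 41.63 m

h_f ≈ 41.6 m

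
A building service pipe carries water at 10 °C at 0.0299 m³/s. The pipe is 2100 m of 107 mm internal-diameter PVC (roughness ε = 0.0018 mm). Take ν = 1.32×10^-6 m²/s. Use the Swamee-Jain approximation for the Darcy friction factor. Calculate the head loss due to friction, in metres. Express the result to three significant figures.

V = 4Q/(πD²) = 4·0.0299/(π·0.107²) = 3.325 m/s
Re = VD/ν = 3.325·0.107/1.32×10^-6 = 2.70×10^5 → turbulent
ε/D = 0.0018/107 = 1.68×10^-5
Swamee-Jain: f = 0.01485
h_f = f(L/D)V²/(2g) = 0.01485·(2100/0.107)·3.325²/(2·9.81) = 164.3 m

h_f ≈ 164 m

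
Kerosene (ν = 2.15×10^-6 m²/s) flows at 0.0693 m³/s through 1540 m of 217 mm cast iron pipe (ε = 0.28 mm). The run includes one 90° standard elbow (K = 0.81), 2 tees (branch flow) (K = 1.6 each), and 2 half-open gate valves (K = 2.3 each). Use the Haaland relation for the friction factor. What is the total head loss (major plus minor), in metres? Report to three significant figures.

V = 4Q/(πD²) = 1.874 m/s; V²/2g = 0.1790 m
Re = 1.89×10^5, ε/D = 0.00129 → f = 0.02206 (Haaland)
Major: h_f = f(L/D)·V²/2g = 0.02206·7097·0.1790 = 28.02 m
Minor: ΣK = 8.61; h_m = ΣK·V²/2g = 1.541 m
Total H_L = 28.02 + 1.541 = 29.56 m

H_L ≈ 29.6 m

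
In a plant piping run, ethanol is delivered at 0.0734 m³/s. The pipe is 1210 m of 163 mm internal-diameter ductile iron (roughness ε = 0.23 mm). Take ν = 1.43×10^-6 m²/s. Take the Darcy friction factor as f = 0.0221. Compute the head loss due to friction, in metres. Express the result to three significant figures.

h_f ≈ 103 m

V = 4Q/(πD²) = 4·0.0734/(π·0.163²) = 3.517 m/s
h_f = f(L/D)V²/(2g) = 0.02210·(1210/0.163)·3.517²/(2·9.81) = 103.5 m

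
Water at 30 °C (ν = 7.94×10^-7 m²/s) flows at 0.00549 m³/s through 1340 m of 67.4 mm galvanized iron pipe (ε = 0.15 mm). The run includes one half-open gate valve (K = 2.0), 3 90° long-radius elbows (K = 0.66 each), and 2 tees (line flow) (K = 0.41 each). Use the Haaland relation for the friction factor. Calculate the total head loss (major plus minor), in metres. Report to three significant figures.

V = 4Q/(πD²) = 1.539 m/s; V²/2g = 0.1207 m
Re = 1.31×10^5, ε/D = 0.00223 → f = 0.02525 (Haaland)
Major: h_f = f(L/D)·V²/2g = 0.02525·19881·0.1207 = 60.57 m
Minor: ΣK = 4.80; h_m = ΣK·V²/2g = 0.5793 m
Total H_L = 60.57 + 0.5793 = 61.15 m

H_L ≈ 61.2 m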